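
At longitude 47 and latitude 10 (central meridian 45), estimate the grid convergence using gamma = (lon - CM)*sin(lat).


gamma = (47 - 45) * sin(10) = 2 * 0.173648 = 0.347 degrees

0.347 degrees


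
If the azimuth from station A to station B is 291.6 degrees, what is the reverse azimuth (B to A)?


back azimuth = (291.6 + 180) mod 360 = 111.6 degrees

111.6 degrees


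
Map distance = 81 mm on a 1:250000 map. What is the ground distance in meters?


ground = 81 mm * 250000 / 1000 = 20250.0 m

20250.0 m


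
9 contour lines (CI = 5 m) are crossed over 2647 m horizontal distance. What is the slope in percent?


elevation change = 9 * 5 = 45 m
slope = 45 / 2647 * 100 = 1.7%

1.7%


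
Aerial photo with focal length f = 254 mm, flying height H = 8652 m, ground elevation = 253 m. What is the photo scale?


scale = f / (H - h) = 254 mm / 8399 m = 254 / 8399000 = 1:33067

1:33067


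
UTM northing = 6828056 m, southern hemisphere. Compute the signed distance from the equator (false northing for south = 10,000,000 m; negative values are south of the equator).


For southern: actual = 6828056 - 10000000 = -3171944 m

-3171944 m


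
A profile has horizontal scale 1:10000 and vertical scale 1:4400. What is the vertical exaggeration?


VE = horizontal_scale / vertical_scale = 10000 / 4400 ≈ 2.3

2.3x


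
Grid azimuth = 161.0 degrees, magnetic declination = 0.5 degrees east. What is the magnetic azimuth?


magnetic azimuth = grid azimuth - declination (east +ve)
mag_az = 161.0 - 0.5 = 160.5 degrees

160.5 degrees


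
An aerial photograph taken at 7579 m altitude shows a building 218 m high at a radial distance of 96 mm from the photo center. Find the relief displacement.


d = h * r / H = 218 * 96 / 7579 = 2.76 mm

2.76 mm


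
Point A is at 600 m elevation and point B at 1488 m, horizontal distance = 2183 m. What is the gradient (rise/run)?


gradient = (1488 - 600) / 2183 = 888 / 2183 = 0.4068

0.4068


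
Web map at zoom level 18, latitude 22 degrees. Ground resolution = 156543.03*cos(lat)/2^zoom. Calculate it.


res = 156543.03 * cos(22) / 2^18 = 156543.03 * 0.92718385 / 262144 = 0.55 m/pixel

0.55 m/pixel


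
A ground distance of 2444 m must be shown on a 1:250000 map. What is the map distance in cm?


map_cm = 2444 * 100 / 250000 = 0.9776 cm ≈ 0.98 cm

0.98 cm


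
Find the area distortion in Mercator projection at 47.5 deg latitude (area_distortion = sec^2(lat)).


area_distortion = 1/cos^2(47.5) = 2.191

2.191


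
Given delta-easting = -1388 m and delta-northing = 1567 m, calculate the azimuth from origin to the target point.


az = atan2(-1388, 1567) = -41.5 deg
adjusted to 0-360: 318.5 degrees

318.5 degrees


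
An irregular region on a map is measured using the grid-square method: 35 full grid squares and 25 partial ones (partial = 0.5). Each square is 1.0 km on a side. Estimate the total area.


effective squares = 35 + 25 * 0.5 = 47.5
area = 47.5 * 1.0 = 47.5 km^2

47.5 km^2


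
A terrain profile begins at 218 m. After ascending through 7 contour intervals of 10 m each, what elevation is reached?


elevation = 218 + 7 * 10 = 288 m

288 m


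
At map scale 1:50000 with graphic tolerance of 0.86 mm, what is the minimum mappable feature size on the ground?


ground = 0.86 mm * 50000 / 1000 = 43.0 m

43.0 m


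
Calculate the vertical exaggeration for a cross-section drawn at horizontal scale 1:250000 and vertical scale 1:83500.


VE = horizontal_scale / vertical_scale = 250000 / 83500 ≈ 3.0

3.0x


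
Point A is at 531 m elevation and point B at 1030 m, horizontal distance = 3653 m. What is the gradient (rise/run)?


gradient = (1030 - 531) / 3653 = 499 / 3653 = 0.1366

0.1366


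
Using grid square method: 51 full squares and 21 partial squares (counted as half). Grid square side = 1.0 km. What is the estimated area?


effective squares = 51 + 21 * 0.5 = 61.5
area = 61.5 * 1.0 = 61.5 km^2

61.5 km^2


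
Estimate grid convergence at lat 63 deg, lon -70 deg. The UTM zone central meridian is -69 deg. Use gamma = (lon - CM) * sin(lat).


gamma = (-70 - -69) * sin(63) = -1 * 0.891007 = -0.891 degrees

-0.891 degrees


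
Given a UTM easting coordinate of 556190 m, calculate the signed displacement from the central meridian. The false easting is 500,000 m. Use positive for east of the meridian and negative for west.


displacement = 556190 - 500000 = 56190 m

56190 m


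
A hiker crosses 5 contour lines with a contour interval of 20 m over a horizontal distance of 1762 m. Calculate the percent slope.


elevation change = 5 * 20 = 100 m
slope = 100 / 1762 * 100 = 5.7%

5.7%


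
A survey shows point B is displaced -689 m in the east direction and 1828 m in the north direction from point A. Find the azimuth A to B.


az = atan2(-689, 1828) = -20.7 deg
adjusted to 0-360: 339.3 degrees

339.3 degrees


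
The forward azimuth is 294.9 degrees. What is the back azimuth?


back azimuth = (294.9 + 180) mod 360 = 114.9 degrees

114.9 degrees


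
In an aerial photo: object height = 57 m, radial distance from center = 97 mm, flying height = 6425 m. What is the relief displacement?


d = h * r / H = 57 * 97 / 6425 = 0.86 mm

0.86 mm


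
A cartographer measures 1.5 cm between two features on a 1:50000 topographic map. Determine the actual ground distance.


ground = 1.5 cm * 50000 / 100 = 750.0 m

750.0 m


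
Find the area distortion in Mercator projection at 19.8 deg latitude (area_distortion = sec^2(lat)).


area_distortion = 1/cos^2(19.8) = 1.13

1.13


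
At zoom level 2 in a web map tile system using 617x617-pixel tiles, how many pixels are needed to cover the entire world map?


tiles per axis = 2^2 = 4
total tiles = 4^2 = 16
pixels per axis = 4 * 617 = 2468
total pixels = 2468^2 = 6091024

6091024 pixels


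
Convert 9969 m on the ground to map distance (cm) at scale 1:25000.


map_cm = 9969 * 100 / 25000 = 39.876 cm ≈ 39.88 cm

39.88 cm


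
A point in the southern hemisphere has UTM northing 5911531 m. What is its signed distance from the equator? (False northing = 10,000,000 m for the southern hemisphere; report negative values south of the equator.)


For southern: actual = 5911531 - 10000000 = -4088469 m

-4088469 m


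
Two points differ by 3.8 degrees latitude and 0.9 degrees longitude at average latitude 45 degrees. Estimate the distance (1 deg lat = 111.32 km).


dlat_km = 3.8 * 111.32 = 423.016
dlon_km = 0.9 * 111.32 * cos(45) ≈ 70.844
dist = sqrt(423.016^2 + 70.844^2) ≈ 428.9 km

428.9 km


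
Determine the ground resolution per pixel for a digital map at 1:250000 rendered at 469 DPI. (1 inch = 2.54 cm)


pixel_cm = 2.54 / 469 ≈ 0.005416 cm
ground = pixel_cm * 250000 / 100 = 2.54 * 250000 / (469 * 100) = 635000 / 46900 ≈ 13.54 m

13.54 m


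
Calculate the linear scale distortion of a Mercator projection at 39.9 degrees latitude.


SF = 1 / cos(39.9) = 1 / 0.767165 = 1.304

1.304


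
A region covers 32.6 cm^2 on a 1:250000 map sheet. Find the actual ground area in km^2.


ground_area = 32.6 * (250000/100)^2 = 203750000.0 m^2 = 203.75 km^2

203.75 km^2


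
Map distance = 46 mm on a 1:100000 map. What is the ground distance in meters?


ground = 46 mm * 100000 / 1000 = 4600.0 m

4600.0 m


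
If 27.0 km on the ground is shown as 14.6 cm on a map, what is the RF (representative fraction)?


ground = 27.0 km = 2700000 cm; RF denominator = ground / map = 2700000 / 14.6 ≈ 184932; RF = 1:184932

1:184932


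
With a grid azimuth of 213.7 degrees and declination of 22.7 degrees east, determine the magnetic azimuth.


magnetic azimuth = grid azimuth - declination (east +ve)
mag_az = 213.7 - 22.7 = 191.0 degrees

191.0 degrees


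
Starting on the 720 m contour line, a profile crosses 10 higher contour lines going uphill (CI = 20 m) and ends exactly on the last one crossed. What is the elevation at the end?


elevation = 720 + 10 * 20 = 920 m

920 m


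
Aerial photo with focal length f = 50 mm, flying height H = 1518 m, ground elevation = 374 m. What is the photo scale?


scale = f / (H - h) = 50 mm / 1144 m = 50 / 1144000 = 1:22880

1:22880


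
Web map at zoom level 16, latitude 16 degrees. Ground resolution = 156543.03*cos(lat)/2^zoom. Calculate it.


res = 156543.03 * cos(16) / 2^16 = 156543.03 * 0.9612617 / 65536 = 2.3 m/pixel

2.3 m/pixel


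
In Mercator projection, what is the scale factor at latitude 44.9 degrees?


SF = 1 / cos(44.9) = 1 / 0.70834 = 1.412

1.412


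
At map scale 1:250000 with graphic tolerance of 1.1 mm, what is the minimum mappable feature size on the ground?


ground = 1.1 mm * 250000 / 1000 = 275.0 m

275.0 m


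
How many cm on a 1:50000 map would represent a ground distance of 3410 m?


map_cm = 3410 * 100 / 50000 = 6.82 cm

6.82 cm


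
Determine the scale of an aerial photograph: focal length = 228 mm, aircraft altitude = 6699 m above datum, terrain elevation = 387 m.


scale = f / (H - h) = 228 mm / 6312 m = 228 / 6312000 = 1:27684

1:27684


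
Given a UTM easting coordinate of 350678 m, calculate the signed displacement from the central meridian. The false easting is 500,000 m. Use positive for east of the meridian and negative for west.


displacement = 350678 - 500000 = -149322 m

-149322 m


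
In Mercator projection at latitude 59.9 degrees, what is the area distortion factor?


area_distortion = 1/cos^2(59.9) = 3.976

3.976


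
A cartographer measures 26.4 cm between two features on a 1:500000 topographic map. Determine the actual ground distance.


ground = 26.4 cm * 500000 / 100 = 132000.0 m = 132.0 km

132.0 km


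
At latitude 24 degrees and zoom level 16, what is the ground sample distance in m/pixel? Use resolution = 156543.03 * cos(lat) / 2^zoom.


res = 156543.03 * cos(24) / 2^16 = 156543.03 * 0.91354546 / 65536 = 2.18 m/pixel

2.18 m/pixel


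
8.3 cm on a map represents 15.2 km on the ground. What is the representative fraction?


ground = 15.2 km = 1520000 cm; RF denominator = ground / map = 1520000 / 8.3 ≈ 183133; RF = 1:183133

1:183133


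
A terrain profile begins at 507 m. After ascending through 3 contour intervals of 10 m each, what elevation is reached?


elevation = 507 + 3 * 10 = 537 m

537 m


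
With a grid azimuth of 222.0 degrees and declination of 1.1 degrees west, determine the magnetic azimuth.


magnetic azimuth = grid azimuth - declination (east +ve)
mag_az = 222.0 - -1.1 = 223.1 degrees

223.1 degrees


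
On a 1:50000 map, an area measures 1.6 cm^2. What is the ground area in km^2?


ground_area = 1.6 * (50000/100)^2 = 400000.0 m^2 = 0.4 km^2

0.4 km^2


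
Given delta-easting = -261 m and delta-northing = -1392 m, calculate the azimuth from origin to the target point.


az = atan2(-261, -1392) = -169.4 deg
adjusted to 0-360: 190.6 degrees

190.6 degrees


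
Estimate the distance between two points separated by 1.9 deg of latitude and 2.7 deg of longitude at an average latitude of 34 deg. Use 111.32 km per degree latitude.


dlat_km = 1.9 * 111.32 = 211.508
dlon_km = 2.7 * 111.32 * cos(34) ≈ 249.179
dist = sqrt(211.508^2 + 249.179^2) ≈ 326.8 km

326.8 km


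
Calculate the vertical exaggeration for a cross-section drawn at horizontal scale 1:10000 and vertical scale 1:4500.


VE = horizontal_scale / vertical_scale = 10000 / 4500 ≈ 2.2

2.2x


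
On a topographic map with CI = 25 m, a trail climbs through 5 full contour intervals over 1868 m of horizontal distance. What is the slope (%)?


elevation change = 5 * 25 = 125 m
slope = 125 / 1868 * 100 = 6.7%

6.7%


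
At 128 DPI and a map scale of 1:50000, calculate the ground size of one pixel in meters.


pixel_cm = 2.54 / 128 ≈ 0.019844 cm
ground = pixel_cm * 50000 / 100 = 2.54 * 50000 / (128 * 100) = 127000 / 12800 ≈ 9.92 m

9.92 m


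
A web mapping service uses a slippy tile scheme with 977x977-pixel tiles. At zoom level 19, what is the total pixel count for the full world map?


tiles per axis = 2^19 = 524288
total tiles = 524288^2 = 274877906944
pixels per axis = 524288 * 977 = 512229376
total pixels = 512229376^2 = 262378933637349376

262378933637349376 pixels


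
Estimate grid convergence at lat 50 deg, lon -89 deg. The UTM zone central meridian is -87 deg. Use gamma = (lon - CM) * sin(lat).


gamma = (-89 - -87) * sin(50) = -2 * 0.766044 = -1.532 degrees

-1.532 degrees


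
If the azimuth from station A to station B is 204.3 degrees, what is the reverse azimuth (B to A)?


back azimuth = (204.3 + 180) mod 360 = 24.3 degrees

24.3 degrees


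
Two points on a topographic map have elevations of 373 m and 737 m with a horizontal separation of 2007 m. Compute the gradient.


gradient = (737 - 373) / 2007 = 364 / 2007 = 0.1814

0.1814


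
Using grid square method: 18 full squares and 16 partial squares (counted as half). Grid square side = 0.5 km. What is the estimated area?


effective squares = 18 + 16 * 0.5 = 26.0
area = 26.0 * 0.25 = 6.5 km^2

6.5 km^2


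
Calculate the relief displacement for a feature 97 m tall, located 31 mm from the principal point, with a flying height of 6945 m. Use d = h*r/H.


d = h * r / H = 97 * 31 / 6945 = 0.43 mm

0.43 mm


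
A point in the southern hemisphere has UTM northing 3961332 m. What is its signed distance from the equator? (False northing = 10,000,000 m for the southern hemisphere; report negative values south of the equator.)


For southern: actual = 3961332 - 10000000 = -6038668 m

-6038668 m


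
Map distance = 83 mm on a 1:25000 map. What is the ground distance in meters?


ground = 83 mm * 25000 / 1000 = 2075.0 m

2075.0 m


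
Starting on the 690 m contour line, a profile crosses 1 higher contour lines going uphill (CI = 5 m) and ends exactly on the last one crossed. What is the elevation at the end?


elevation = 690 + 1 * 5 = 695 m

695 m


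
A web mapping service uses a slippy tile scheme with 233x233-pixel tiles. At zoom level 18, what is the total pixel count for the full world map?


tiles per axis = 2^18 = 262144
total tiles = 262144^2 = 68719476736
pixels per axis = 262144 * 233 = 61079552
total pixels = 61079552^2 = 3730711672520704

3730711672520704 pixels


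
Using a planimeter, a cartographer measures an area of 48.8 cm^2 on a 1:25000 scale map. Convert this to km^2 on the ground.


ground_area = 48.8 * (25000/100)^2 = 3050000.0 m^2 = 3.05 km^2

3.05 km^2


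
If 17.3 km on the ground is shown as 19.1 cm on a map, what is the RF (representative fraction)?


ground = 17.3 km = 1730000 cm; RF denominator = ground / map = 1730000 / 19.1 ≈ 90576; RF = 1:90576

1:90576


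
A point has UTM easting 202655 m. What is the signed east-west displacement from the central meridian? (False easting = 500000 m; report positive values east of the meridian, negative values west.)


displacement = 202655 - 500000 = -297345 m

-297345 m


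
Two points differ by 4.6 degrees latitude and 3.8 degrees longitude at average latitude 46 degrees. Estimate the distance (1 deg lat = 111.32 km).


dlat_km = 4.6 * 111.32 = 512.072
dlon_km = 3.8 * 111.32 * cos(46) ≈ 293.852
dist = sqrt(512.072^2 + 293.852^2) ≈ 590.4 km

590.4 km


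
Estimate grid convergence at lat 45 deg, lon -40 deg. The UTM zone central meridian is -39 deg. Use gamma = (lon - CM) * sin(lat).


gamma = (-40 - -39) * sin(45) = -1 * 0.707107 = -0.707 degrees

-0.707 degrees


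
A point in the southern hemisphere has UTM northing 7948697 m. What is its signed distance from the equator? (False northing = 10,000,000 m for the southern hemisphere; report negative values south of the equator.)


For southern: actual = 7948697 - 10000000 = -2051303 m

-2051303 m


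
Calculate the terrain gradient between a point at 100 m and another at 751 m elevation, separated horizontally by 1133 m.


gradient = (751 - 100) / 1133 = 651 / 1133 = 0.5746

0.5746


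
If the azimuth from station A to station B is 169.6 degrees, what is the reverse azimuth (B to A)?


back azimuth = (169.6 + 180) mod 360 = 349.6 degrees

349.6 degrees


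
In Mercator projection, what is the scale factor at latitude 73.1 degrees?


SF = 1 / cos(73.1) = 1 / 0.290702 = 3.44

3.44


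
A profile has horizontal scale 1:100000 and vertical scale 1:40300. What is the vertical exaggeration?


VE = horizontal_scale / vertical_scale = 100000 / 40300 ≈ 2.5

2.5x


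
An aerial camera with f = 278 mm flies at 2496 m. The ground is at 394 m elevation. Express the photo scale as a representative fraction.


scale = f / (H - h) = 278 mm / 2102 m = 278 / 2102000 = 1:7561

1:7561


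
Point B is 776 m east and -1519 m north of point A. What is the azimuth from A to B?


az = atan2(776, -1519) = 152.9 deg
adjusted to 0-360: 152.9 degrees

152.9 degrees


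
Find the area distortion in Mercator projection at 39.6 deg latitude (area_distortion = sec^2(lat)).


area_distortion = 1/cos^2(39.6) = 1.684

1.684


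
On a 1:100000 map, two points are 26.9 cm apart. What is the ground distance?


ground = 26.9 cm * 100000 / 100 = 26900.0 m = 26.9 km

26.9 km


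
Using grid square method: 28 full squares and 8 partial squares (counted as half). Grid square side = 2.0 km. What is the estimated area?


effective squares = 28 + 8 * 0.5 = 32.0
area = 32.0 * 4.0 = 128.0 km^2

128.0 km^2


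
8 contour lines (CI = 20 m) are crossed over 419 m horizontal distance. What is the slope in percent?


elevation change = 8 * 20 = 160 m
slope = 160 / 419 * 100 = 38.2%

38.2%


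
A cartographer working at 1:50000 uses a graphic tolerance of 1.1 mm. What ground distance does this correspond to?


ground = 1.1 mm * 50000 / 1000 = 55.0 m

55.0 m


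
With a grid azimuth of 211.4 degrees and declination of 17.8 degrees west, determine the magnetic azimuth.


magnetic azimuth = grid azimuth - declination (east +ve)
mag_az = 211.4 - -17.8 = 229.2 degrees

229.2 degrees


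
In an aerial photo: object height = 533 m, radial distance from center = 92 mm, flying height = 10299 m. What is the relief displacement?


d = h * r / H = 533 * 92 / 10299 = 4.76 mm

4.76 mm


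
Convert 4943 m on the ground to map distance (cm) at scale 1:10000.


map_cm = 4943 * 100 / 10000 = 49.43 cm

49.43 cm


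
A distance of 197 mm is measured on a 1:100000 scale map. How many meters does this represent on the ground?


ground = 197 mm * 100000 / 1000 = 19700.0 m

19700.0 m


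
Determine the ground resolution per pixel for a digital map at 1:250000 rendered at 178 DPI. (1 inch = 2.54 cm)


pixel_cm = 2.54 / 178 ≈ 0.01427 cm
ground = pixel_cm * 250000 / 100 = 2.54 * 250000 / (178 * 100) = 635000 / 17800 ≈ 35.67 m

35.67 m


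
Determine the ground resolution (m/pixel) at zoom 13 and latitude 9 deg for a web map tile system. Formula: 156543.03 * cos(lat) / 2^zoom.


res = 156543.03 * cos(9) / 2^13 = 156543.03 * 0.98768834 / 8192 = 18.87 m/pixel

18.87 m/pixel


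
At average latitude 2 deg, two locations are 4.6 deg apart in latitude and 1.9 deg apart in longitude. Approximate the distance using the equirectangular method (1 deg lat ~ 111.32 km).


dlat_km = 4.6 * 111.32 = 512.072
dlon_km = 1.9 * 111.32 * cos(2) ≈ 211.379
dist = sqrt(512.072^2 + 211.379^2) ≈ 554.0 km

554.0 km


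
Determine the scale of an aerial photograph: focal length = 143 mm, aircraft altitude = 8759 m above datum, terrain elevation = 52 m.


scale = f / (H - h) = 143 mm / 8707 m = 143 / 8707000 = 1:60888

1:60888


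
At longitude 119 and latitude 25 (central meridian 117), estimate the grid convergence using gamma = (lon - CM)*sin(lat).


gamma = (119 - 117) * sin(25) = 2 * 0.422618 = 0.845 degrees

0.845 degrees


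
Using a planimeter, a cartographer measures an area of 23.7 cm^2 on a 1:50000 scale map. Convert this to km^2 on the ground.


ground_area = 23.7 * (50000/100)^2 = 5925000.0 m^2 = 5.925 km^2

5.925 km^2


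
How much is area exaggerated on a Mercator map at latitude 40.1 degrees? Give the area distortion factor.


area_distortion = 1/cos^2(40.1) = 1.709

1.709


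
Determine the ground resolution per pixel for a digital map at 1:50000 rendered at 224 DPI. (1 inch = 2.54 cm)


pixel_cm = 2.54 / 224 ≈ 0.011339 cm
ground = pixel_cm * 50000 / 100 = 2.54 * 50000 / (224 * 100) = 127000 / 22400 ≈ 5.67 m

5.67 m


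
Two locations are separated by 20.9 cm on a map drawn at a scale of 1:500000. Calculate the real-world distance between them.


ground = 20.9 cm * 500000 / 100 = 104500.0 m = 104.5 km

104.5 km


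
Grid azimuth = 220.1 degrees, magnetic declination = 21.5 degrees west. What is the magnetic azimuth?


magnetic azimuth = grid azimuth - declination (east +ve)
mag_az = 220.1 - -21.5 = 241.6 degrees

241.6 degrees


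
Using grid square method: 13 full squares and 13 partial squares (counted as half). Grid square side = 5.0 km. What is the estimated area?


effective squares = 13 + 13 * 0.5 = 19.5
area = 19.5 * 25.0 = 487.5 km^2

487.5 km^2


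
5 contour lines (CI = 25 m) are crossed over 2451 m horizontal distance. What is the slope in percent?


elevation change = 5 * 25 = 125 m
slope = 125 / 2451 * 100 = 5.1%

5.1%


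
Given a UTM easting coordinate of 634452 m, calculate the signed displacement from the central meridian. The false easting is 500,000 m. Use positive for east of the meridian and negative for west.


displacement = 634452 - 500000 = 134452 m

134452 m


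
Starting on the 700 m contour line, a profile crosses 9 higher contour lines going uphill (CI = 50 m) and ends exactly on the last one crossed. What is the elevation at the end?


elevation = 700 + 9 * 50 = 1150 m

1150 m


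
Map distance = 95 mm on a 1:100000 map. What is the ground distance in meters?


ground = 95 mm * 100000 / 1000 = 9500.0 m

9500.0 m


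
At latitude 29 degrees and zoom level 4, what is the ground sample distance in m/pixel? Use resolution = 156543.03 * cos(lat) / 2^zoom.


res = 156543.03 * cos(29) / 2^4 = 156543.03 * 0.87461971 / 16 = 8557.23 m/pixel

8557.23 m/pixel


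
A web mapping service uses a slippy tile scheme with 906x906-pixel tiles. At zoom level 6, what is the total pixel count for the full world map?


tiles per axis = 2^6 = 64
total tiles = 64^2 = 4096
pixels per axis = 64 * 906 = 57984
total pixels = 57984^2 = 3362144256

3362144256 pixels


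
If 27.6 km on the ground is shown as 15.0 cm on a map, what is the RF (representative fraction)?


ground = 27.6 km = 2760000 cm; RF denominator = ground / map = 2760000 / 15.0 = 184000; RF = 1:184000

1:184000


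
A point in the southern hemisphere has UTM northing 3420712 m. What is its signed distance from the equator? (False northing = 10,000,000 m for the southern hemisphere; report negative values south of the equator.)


For southern: actual = 3420712 - 10000000 = -6579288 m

-6579288 m


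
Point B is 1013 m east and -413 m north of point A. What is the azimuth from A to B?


az = atan2(1013, -413) = 112.2 deg
adjusted to 0-360: 112.2 degrees

112.2 degrees


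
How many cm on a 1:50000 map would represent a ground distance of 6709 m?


map_cm = 6709 * 100 / 50000 = 13.418 cm ≈ 13.42 cm

13.42 cm


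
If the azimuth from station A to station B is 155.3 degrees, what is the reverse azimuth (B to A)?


back azimuth = (155.3 + 180) mod 360 = 335.3 degrees

335.3 degrees


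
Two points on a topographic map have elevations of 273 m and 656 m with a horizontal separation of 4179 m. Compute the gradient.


gradient = (656 - 273) / 4179 = 383 / 4179 = 0.0916

0.0916


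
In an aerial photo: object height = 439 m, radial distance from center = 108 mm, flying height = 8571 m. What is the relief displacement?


d = h * r / H = 439 * 108 / 8571 = 5.53 mm

5.53 mm


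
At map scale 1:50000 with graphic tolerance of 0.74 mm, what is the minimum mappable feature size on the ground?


ground = 0.74 mm * 50000 / 1000 = 37.0 m

37.0 m


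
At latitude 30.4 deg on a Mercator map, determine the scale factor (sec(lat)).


SF = 1 / cos(30.4) = 1 / 0.862514 = 1.159

1.159


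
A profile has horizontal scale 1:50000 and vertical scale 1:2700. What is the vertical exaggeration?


VE = horizontal_scale / vertical_scale = 50000 / 2700 ≈ 18.5

18.5x


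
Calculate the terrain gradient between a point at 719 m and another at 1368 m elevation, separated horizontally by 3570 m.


gradient = (1368 - 719) / 3570 = 649 / 3570 = 0.1818

0.1818


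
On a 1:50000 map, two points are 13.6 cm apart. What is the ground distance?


ground = 13.6 cm * 50000 / 100 = 6800.0 m = 6.8 km

6.8 km


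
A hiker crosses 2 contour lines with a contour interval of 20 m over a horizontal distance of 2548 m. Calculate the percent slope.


elevation change = 2 * 20 = 40 m
slope = 40 / 2548 * 100 = 1.6%

1.6%


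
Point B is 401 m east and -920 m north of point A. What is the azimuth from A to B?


az = atan2(401, -920) = 156.4 deg
adjusted to 0-360: 156.4 degrees

156.4 degrees


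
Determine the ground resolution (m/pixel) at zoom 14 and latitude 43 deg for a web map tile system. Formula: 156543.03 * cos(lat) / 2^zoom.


res = 156543.03 * cos(43) / 2^14 = 156543.03 * 0.7313537 / 16384 = 6.99 m/pixel

6.99 m/pixel


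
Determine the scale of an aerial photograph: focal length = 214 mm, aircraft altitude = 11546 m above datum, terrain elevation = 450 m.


scale = f / (H - h) = 214 mm / 11096 m = 214 / 11096000 = 1:51850

1:51850


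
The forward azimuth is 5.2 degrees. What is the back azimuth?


back azimuth = (5.2 + 180) mod 360 = 185.2 degrees

185.2 degrees


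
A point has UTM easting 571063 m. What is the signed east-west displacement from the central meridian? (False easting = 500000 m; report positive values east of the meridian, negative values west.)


displacement = 571063 - 500000 = 71063 m

71063 m


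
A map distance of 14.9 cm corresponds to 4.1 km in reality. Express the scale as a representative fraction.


ground = 4.1 km = 410000 cm; RF denominator = ground / map = 410000 / 14.9 ≈ 27517; RF = 1:27517

1:27517


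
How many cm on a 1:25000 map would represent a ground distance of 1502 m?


map_cm = 1502 * 100 / 25000 = 6.008 cm ≈ 6.01 cm

6.01 cm


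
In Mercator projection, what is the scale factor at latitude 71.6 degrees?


SF = 1 / cos(71.6) = 1 / 0.315649 = 3.168

3.168


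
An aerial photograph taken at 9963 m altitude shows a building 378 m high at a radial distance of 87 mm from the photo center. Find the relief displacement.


d = h * r / H = 378 * 87 / 9963 = 3.3 mm

3.3 mm


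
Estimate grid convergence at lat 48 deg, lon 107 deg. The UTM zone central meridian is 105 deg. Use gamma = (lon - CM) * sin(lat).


gamma = (107 - 105) * sin(48) = 2 * 0.743145 = 1.486 degrees

1.486 degrees


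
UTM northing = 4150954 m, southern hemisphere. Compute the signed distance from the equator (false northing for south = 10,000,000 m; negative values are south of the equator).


For southern: actual = 4150954 - 10000000 = -5849046 m

-5849046 m


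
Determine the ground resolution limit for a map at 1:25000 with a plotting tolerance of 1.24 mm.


ground = 1.24 mm * 25000 / 1000 = 31.0 m

31.0 m


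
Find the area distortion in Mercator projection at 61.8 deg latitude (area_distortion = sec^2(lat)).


area_distortion = 1/cos^2(61.8) = 4.478

4.478


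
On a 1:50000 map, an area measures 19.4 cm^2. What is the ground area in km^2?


ground_area = 19.4 * (50000/100)^2 = 4850000.0 m^2 = 4.85 km^2

4.85 km^2


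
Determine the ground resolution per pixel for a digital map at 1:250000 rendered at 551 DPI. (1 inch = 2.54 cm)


pixel_cm = 2.54 / 551 ≈ 0.00461 cm
ground = pixel_cm * 250000 / 100 = 2.54 * 250000 / (551 * 100) = 635000 / 55100 ≈ 11.52 m

11.52 m


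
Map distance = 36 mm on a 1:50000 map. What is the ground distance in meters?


ground = 36 mm * 50000 / 1000 = 1800.0 m

1800.0 m


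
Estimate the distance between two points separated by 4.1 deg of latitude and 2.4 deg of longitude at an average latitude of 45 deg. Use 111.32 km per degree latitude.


dlat_km = 4.1 * 111.32 = 456.412
dlon_km = 2.4 * 111.32 * cos(45) ≈ 188.916
dist = sqrt(456.412^2 + 188.916^2) ≈ 494.0 km

494.0 km


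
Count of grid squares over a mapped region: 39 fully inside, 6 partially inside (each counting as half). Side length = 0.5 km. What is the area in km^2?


effective squares = 39 + 6 * 0.5 = 42.0
area = 42.0 * 0.25 = 10.5 km^2

10.5 km^2


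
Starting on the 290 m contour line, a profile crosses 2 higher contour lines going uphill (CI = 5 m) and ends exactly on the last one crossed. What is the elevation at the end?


elevation = 290 + 2 * 5 = 300 m

300 m


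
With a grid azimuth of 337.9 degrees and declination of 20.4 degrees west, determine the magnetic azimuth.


magnetic azimuth = grid azimuth - declination (east +ve)
mag_az = 337.9 - -20.4 = 358.3 degrees

358.3 degrees


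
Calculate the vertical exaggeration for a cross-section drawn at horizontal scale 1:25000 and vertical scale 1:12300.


VE = horizontal_scale / vertical_scale = 25000 / 12300 ≈ 2.0

2.0x


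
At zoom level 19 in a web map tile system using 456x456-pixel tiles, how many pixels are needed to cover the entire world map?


tiles per axis = 2^19 = 524288
total tiles = 524288^2 = 274877906944
pixels per axis = 524288 * 456 = 239075328
total pixels = 239075328^2 = 57157012458307584

57157012458307584 pixels


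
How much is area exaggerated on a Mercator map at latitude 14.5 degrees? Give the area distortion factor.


area_distortion = 1/cos^2(14.5) = 1.067

1.067


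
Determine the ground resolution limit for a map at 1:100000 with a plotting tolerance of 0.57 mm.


ground = 0.57 mm * 100000 / 1000 = 57.0 m

57.0 m


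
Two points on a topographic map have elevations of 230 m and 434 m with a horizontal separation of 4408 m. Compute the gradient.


gradient = (434 - 230) / 4408 = 204 / 4408 = 0.0463

0.0463


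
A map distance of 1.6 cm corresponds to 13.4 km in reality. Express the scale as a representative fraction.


ground = 13.4 km = 1340000 cm; RF denominator = ground / map = 1340000 / 1.6 = 837500; RF = 1:837500

1:837500


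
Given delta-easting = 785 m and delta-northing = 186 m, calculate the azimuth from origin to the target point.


az = atan2(785, 186) = 76.7 deg
adjusted to 0-360: 76.7 degrees

76.7 degrees


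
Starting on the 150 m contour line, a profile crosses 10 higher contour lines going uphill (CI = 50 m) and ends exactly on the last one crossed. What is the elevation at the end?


elevation = 150 + 10 * 50 = 650 m

650 m


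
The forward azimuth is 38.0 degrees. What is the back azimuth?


back azimuth = (38.0 + 180) mod 360 = 218.0 degrees

218.0 degrees


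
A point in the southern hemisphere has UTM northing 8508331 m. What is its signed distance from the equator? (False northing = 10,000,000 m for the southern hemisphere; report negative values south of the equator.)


For southern: actual = 8508331 - 10000000 = -1491669 m

-1491669 m


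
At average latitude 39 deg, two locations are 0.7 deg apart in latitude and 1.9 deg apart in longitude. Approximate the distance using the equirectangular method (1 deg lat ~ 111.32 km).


dlat_km = 0.7 * 111.32 = 77.924
dlon_km = 1.9 * 111.32 * cos(39) ≈ 164.373
dist = sqrt(77.924^2 + 164.373^2) ≈ 181.9 km

181.9 km


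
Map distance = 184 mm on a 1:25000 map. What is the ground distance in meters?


ground = 184 mm * 25000 / 1000 = 4600.0 m

4600.0 m


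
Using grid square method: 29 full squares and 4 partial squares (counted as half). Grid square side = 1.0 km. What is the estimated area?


effective squares = 29 + 4 * 0.5 = 31.0
area = 31.0 * 1.0 = 31.0 km^2

31.0 km^2


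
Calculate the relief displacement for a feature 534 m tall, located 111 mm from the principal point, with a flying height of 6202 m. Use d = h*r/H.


d = h * r / H = 534 * 111 / 6202 = 9.56 mm

9.56 mm


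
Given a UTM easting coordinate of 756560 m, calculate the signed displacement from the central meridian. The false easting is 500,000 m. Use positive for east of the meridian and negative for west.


displacement = 756560 - 500000 = 256560 m

256560 m


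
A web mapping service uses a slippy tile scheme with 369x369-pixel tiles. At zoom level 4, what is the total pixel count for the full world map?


tiles per axis = 2^4 = 16
total tiles = 16^2 = 256
pixels per axis = 16 * 369 = 5904
total pixels = 5904^2 = 34857216

34857216 pixels


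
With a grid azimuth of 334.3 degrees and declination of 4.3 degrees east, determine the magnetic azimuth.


magnetic azimuth = grid azimuth - declination (east +ve)
mag_az = 334.3 - 4.3 = 330.0 degrees

330.0 degrees


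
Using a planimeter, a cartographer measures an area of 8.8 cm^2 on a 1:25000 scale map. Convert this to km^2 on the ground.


ground_area = 8.8 * (25000/100)^2 = 550000.0 m^2 = 0.55 km^2

0.55 km^2


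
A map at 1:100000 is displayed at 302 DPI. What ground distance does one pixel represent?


pixel_cm = 2.54 / 302 ≈ 0.008411 cm
ground = pixel_cm * 100000 / 100 = 2.54 * 100000 / (302 * 100) = 254000 / 30200 ≈ 8.41 m

8.41 m


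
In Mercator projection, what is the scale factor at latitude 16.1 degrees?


SF = 1 / cos(16.1) = 1 / 0.960779 = 1.041

1.041


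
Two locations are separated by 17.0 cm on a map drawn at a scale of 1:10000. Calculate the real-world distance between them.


ground = 17.0 cm * 10000 / 100 = 1700.0 m = 1.7 km

1.7 km


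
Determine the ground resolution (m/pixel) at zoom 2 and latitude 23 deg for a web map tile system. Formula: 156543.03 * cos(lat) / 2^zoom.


res = 156543.03 * cos(23) / 2^2 = 156543.03 * 0.92050485 / 4 = 36024.65 m/pixel

36024.65 m/pixel


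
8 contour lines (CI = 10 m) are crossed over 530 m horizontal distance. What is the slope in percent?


elevation change = 8 * 10 = 80 m
slope = 80 / 530 * 100 = 15.1%

15.1%


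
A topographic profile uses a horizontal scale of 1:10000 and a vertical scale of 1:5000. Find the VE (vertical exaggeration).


VE = horizontal_scale / vertical_scale = 10000 / 5000 = 2.0

2.0x


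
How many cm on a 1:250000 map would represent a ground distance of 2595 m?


map_cm = 2595 * 100 / 250000 = 1.038 cm ≈ 1.04 cm

1.04 cm


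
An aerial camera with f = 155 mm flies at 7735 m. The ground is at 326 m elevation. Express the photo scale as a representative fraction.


scale = f / (H - h) = 155 mm / 7409 m = 155 / 7409000 = 1:47800

1:47800


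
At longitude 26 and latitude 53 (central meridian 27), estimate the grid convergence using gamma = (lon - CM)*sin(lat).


gamma = (26 - 27) * sin(53) = -1 * 0.798636 = -0.799 degrees

-0.799 degrees


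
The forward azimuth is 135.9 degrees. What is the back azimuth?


back azimuth = (135.9 + 180) mod 360 = 315.9 degrees

315.9 degrees


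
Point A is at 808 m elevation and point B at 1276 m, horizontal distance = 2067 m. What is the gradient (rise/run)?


gradient = (1276 - 808) / 2067 = 468 / 2067 = 0.2264

0.2264


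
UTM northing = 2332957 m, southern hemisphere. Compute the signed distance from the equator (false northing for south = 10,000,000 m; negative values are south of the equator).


For southern: actual = 2332957 - 10000000 = -7667043 m

-7667043 m


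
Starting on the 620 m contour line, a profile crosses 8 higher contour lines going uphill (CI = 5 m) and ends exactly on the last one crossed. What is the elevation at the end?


elevation = 620 + 8 * 5 = 660 m

660 m


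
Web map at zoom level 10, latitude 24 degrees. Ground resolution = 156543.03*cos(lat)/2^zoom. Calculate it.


res = 156543.03 * cos(24) / 2^10 = 156543.03 * 0.91354546 / 1024 = 139.66 m/pixel

139.66 m/pixel


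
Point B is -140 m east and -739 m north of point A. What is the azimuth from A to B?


az = atan2(-140, -739) = -169.3 deg
adjusted to 0-360: 190.7 degrees

190.7 degrees


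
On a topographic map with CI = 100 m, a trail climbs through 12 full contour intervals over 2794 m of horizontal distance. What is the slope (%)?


elevation change = 12 * 100 = 1200 m
slope = 1200 / 2794 * 100 = 42.9%

42.9%


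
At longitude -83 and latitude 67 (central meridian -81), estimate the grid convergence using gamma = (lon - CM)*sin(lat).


gamma = (-83 - -81) * sin(67) = -2 * 0.920505 = -1.841 degrees

-1.841 degrees


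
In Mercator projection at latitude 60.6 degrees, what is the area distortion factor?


area_distortion = 1/cos^2(60.6) = 4.15

4.15


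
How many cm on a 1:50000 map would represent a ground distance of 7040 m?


map_cm = 7040 * 100 / 50000 = 14.08 cm

14.08 cm


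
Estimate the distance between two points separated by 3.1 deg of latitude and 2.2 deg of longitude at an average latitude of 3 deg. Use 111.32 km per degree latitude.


dlat_km = 3.1 * 111.32 = 345.092
dlon_km = 2.2 * 111.32 * cos(3) ≈ 244.568
dist = sqrt(345.092^2 + 244.568^2) ≈ 423.0 km

423.0 km


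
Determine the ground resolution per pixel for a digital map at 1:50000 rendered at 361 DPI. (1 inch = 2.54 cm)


pixel_cm = 2.54 / 361 ≈ 0.007036 cm
ground = pixel_cm * 50000 / 100 = 2.54 * 50000 / (361 * 100) = 127000 / 36100 ≈ 3.52 m

3.52 m


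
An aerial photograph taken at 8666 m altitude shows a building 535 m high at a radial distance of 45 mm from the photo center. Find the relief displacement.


d = h * r / H = 535 * 45 / 8666 = 2.78 mm

2.78 mm


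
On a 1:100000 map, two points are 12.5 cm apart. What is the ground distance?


ground = 12.5 cm * 100000 / 100 = 12500.0 m = 12.5 km

12.5 km


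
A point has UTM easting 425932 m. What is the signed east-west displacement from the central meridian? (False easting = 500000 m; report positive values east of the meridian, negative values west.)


displacement = 425932 - 500000 = -74068 m

-74068 m


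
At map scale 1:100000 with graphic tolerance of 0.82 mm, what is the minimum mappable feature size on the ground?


ground = 0.82 mm * 100000 / 1000 = 82.0 m

82.0 m


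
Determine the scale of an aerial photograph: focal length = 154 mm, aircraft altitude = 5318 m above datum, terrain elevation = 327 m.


scale = f / (H - h) = 154 mm / 4991 m = 154 / 4991000 = 1:32409

1:32409


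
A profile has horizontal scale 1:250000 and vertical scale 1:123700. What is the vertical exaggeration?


VE = horizontal_scale / vertical_scale = 250000 / 123700 ≈ 2.0

2.0x


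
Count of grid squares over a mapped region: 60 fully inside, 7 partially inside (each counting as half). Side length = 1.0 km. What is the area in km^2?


effective squares = 60 + 7 * 0.5 = 63.5
area = 63.5 * 1.0 = 63.5 km^2

63.5 km^2


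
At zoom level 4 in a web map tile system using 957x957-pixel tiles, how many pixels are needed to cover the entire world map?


tiles per axis = 2^4 = 16
total tiles = 16^2 = 256
pixels per axis = 16 * 957 = 15312
total pixels = 15312^2 = 234457344

234457344 pixels


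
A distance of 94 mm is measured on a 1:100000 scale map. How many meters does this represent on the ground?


ground = 94 mm * 100000 / 1000 = 9400.0 m

9400.0 m


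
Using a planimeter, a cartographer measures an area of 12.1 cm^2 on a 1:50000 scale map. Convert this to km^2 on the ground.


ground_area = 12.1 * (50000/100)^2 = 3025000.0 m^2 = 3.025 km^2

3.025 km^2
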